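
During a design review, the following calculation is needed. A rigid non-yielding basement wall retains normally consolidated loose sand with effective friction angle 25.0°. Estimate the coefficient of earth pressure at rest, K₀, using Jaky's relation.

0.577

K₀ = 1 − sin φ' = 1 − sin 25.0° = 0.5774.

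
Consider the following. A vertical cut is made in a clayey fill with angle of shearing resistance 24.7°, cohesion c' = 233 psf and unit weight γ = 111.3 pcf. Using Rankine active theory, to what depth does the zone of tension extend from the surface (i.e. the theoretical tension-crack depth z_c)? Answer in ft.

6.53 ft

K_a = tan²(45° − 24.7°/2) = 0.4106; √K_a = 0.6408.
The active pressure is zero where K_a γ z = 2c√K_a, so z_c = 2c/(γ√K_a) = 2×233/(111.3×0.6408) = 6.534 ft.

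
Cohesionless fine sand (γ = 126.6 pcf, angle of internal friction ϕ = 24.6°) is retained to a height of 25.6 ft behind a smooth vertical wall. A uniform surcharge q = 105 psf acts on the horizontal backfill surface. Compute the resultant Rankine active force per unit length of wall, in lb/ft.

K_a = tan²(45° − φ/2) = 0.4121.
Soil triangle: ½ K_a γ H² = 0.5×0.4121×126.6×25.6² = 17100 lb/ft.
Surcharge rectangle: K_a q H = 0.4121×105×25.6 = 1108 lb/ft.
Total = 17100 + 1108 = 18210 lb/ft.

18200 lb/ft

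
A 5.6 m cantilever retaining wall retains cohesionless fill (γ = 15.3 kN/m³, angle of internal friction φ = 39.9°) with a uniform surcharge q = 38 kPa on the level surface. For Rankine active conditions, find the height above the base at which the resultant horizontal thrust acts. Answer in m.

2.31 m

K_a = 0.2184.
Triangular part P₁ = ½K_aγH² = 52.40 at H/3 = 1.867 m; rectangular part P₂ = K_a q H = 46.48 at H/2 = 2.800 m.
ȳ = (P₁·1.867 + P₂·2.800)/(P₁+P₂) = 2.305 m.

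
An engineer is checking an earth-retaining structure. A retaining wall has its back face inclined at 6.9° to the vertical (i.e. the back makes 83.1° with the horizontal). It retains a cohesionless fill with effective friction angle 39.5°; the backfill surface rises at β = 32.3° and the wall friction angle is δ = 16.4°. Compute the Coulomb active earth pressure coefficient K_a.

0.428

K_a = sin²(α+φ) / [sin²α · sin(α−δ) · (1 + √{sin(φ+δ)sin(φ−β) / (sin(α−δ)sin(α+β))})²].
With α = 83.1°, φ = 39.5°, δ = 16.4°, β = 32.3°: K_a = 0.4279.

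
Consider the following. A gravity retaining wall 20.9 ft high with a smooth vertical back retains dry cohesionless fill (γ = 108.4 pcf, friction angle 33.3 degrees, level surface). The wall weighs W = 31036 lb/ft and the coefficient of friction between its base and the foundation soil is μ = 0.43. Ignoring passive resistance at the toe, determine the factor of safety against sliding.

K_a = tan²(45° − 33.3°/2) = 0.2911.
P_a = ½K_aγH² = 0.5×0.2911×108.4×20.9² = 6893 lb/ft, acting at H/3 = 6.967 ft above the base.
FS_sliding = μW / P_a = 0.43×31036 / 6893 = 1.936.

1.94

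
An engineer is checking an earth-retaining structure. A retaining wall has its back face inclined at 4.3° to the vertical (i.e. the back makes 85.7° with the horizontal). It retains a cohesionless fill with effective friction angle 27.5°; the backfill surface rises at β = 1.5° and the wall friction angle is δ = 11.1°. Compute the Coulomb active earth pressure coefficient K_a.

K_a = sin²(α+φ) / [sin²α · sin(α−δ) · (1 + √{sin(φ+δ)sin(φ−β) / (sin(α−δ)sin(α+β))})²].
With α = 85.7°, φ = 27.5°, δ = 11.1°, β = 1.5°: K_a = 0.3750.

0.375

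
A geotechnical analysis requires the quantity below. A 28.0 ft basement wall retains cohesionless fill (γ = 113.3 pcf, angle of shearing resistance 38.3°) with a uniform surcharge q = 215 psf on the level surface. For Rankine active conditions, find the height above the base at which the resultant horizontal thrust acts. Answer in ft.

9.89 ft

K_a = 0.2347.
Triangular part P₁ = ½K_aγH² = 10430 at H/3 = 9.333 ft; rectangular part P₂ = K_a q H = 1413 at H/2 = 14.00 ft.
ȳ = (P₁·9.333 + P₂·14.00)/(P₁+P₂) = 9.890 ft.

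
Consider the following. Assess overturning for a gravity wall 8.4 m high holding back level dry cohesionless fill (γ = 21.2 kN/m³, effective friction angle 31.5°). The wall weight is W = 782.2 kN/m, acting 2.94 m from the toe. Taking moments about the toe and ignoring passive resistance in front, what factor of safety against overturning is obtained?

3.50

K_a = tan²(45° − 31.5°/2) = 0.3136.
P_a = ½K_aγH² = 0.5×0.3136×21.2×8.4² = 234.6 kN/m, acting at H/3 = 2.800 m above the base.
Overturning moment M_o = P_a × H/3 = 234.6 × 2.800 = 656.8.
Resisting moment M_r = W × 2.94 = 782.2 × 2.94 = 2300.
FS_overturning = M_r/M_o = 2300/656.8 = 3.501.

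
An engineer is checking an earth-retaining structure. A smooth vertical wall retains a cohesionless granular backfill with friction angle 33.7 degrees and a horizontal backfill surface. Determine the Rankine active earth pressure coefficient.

0.286

K_a = (1 − sin φ)/(1 + sin φ) = (1 − sin 33.7°)/(1 + sin 33.7°) = 0.2863.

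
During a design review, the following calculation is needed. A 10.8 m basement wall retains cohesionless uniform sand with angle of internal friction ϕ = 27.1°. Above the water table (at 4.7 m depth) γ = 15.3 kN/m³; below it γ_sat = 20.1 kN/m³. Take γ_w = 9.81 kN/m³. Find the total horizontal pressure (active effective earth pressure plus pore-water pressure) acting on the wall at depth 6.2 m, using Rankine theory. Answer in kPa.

47.4 kPa

K_a = (1 − sin φ)/(1 + sin φ) = 0.3741.
γ' = 20.1 − 9.81 = 10.29 kN/m³.
Effective vertical stress at 6.2 m: σ'_v = 15.3×4.7 + 10.29×1.50 = 87.35 kPa.
σ'_h = K_a σ'_v = 0.3741 × 87.35 = 32.67 kPa; u = γ_w × 1.50 = 14.71 kPa.
Total σ_h = 32.67 + 14.71 = 47.39 kPa.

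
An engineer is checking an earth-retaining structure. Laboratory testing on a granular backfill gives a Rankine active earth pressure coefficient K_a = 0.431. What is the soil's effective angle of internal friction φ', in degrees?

K_a = tan²(45° − φ/2) ⇒ 45° − φ/2 = arctan(√0.431) = 33.29°.
φ = 2(45° − 33.29°) = 23.43°.

23.4°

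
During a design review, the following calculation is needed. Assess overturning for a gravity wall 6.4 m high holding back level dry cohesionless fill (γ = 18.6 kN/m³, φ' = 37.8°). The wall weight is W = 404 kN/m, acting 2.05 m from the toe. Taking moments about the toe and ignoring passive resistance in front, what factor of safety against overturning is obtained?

4.25

K_a = tan²(45° − 37.8°/2) = 0.2400.
P_a = ½K_aγH² = 0.5×0.2400×18.6×6.4² = 91.42 kN/m, acting at H/3 = 2.133 m above the base.
Overturning moment M_o = P_a × H/3 = 91.42 × 2.133 = 195.0.
Resisting moment M_r = W × 2.05 = 404 × 2.05 = 828.2.
FS_overturning = M_r/M_o = 828.2/195.0 = 4.246.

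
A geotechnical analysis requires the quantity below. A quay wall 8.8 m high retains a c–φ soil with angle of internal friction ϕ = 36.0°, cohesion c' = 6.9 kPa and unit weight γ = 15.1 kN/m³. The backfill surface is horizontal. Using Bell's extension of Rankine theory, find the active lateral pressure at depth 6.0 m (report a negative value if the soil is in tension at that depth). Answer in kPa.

16.5 kPa

K_a = (1 − sin φ)/(1 + sin φ) = 0.2596.
σ_a = K_a γ z − 2c√K_a = 0.2596×15.1×6.0 − 2×6.9×0.5095 = 16.49 kPa.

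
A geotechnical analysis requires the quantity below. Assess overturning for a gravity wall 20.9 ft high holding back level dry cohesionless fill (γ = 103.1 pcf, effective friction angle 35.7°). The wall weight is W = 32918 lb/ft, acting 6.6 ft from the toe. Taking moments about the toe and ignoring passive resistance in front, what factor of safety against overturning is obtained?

K_a = tan²(45° − 35.7°/2) = 0.2630.
P_a = ½K_aγH² = 0.5×0.2630×103.1×20.9² = 5922 lb/ft, acting at H/3 = 6.967 ft above the base.
Overturning moment M_o = P_a × H/3 = 5922 × 6.967 = 41260.
Resisting moment M_r = W × 6.6 = 32918 × 6.6 = 217300.
FS_overturning = M_r/M_o = 217300/41260 = 5.266.

5.27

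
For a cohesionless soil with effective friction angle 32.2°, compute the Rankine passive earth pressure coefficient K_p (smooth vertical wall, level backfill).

3.28

K_p = (1 + sin φ)/(1 − sin φ) = tan²(45° + 32.2°/2) = 3.282.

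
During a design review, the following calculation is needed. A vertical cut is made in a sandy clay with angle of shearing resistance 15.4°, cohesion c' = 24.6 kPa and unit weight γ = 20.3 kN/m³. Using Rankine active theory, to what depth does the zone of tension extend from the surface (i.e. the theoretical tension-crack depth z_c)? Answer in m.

K_a = tan²(45° − 15.4°/2) = 0.5803; √K_a = 0.7618.
The active pressure is zero where K_a γ z = 2c√K_a, so z_c = 2c/(γ√K_a) = 2×24.6/(20.3×0.7618) = 3.181 m.

3.18 m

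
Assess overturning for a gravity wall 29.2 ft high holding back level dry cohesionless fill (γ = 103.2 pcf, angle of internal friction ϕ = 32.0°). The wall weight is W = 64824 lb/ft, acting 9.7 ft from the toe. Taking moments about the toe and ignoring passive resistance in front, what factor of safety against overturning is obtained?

4.78

K_a = tan²(45° − 32.0°/2) = 0.3073.
P_a = ½K_aγH² = 0.5×0.3073×103.2×29.2² = 13520 lb/ft, acting at H/3 = 9.733 ft above the base.
Overturning moment M_o = P_a × H/3 = 13520 × 9.733 = 131600.
Resisting moment M_r = W × 9.7 = 64824 × 9.7 = 628800.
FS_overturning = M_r/M_o = 628800/131600 = 4.779.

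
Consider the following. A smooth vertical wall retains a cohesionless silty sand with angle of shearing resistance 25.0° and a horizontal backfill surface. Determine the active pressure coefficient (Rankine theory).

0.406

K_a = (1 − sin φ)/(1 + sin φ) = (1 − sin 25.0°)/(1 + sin 25.0°) = 0.4059.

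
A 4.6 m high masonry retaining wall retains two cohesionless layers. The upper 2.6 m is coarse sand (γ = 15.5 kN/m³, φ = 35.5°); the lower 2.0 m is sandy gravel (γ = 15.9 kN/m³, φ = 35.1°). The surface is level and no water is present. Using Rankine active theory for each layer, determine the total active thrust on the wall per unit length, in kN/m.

44.2 kN/m

K_a1 = tan²(45°−35.5°/2) = 0.2653; K_a2 = tan²(45°−35.1°/2) = 0.2698.
Layer 1: σ at base = K_a1 γ₁ h₁ = 10.69 kPa; P₁ = ½×10.69×2.6 = 13.90.
Layer 2: σ_v at top = γ₁h₁ = 40.30; σ_h top = K_a2×40.30 = 10.87; σ_h base = K_a2×(40.30+15.9×2.0) = 19.46.
P₂ = ½(10.87+19.46)×2.0 = 30.33. Total P_a = 13.90+30.33 = 44.23 kN/m.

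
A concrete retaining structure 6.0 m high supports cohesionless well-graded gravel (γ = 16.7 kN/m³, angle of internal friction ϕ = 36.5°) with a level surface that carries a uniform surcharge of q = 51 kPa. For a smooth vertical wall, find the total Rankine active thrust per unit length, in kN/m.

K_a = tan²(45° − φ/2) = 0.2541.
Soil triangle: ½ K_a γ H² = 0.5×0.2541×16.7×6.0² = 76.37 kN/m.
Surcharge rectangle: K_a q H = 0.2541×51×6.0 = 77.74 kN/m.
Total = 76.37 + 77.74 = 154.1 kN/m.

154 kN/m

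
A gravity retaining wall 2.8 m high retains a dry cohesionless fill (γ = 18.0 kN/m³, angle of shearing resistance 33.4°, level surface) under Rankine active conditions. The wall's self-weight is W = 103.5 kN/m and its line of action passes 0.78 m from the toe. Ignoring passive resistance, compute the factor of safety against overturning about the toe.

4.23

K_a = tan²(45° − 33.4°/2) = 0.2899.
P_a = ½K_aγH² = 0.5×0.2899×18.0×2.8² = 20.46 kN/m, acting at H/3 = 0.9333 m above the base.
Overturning moment M_o = P_a × H/3 = 20.46 × 0.9333 = 19.09.
Resisting moment M_r = W × 0.78 = 103.5 × 0.78 = 80.73.
FS_overturning = M_r/M_o = 80.73/19.09 = 4.228.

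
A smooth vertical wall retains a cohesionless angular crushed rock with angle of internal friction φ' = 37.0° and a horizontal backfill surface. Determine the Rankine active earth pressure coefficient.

0.249

K_a = tan²(45° − φ/2) = tan²(26.50°) = 0.2486.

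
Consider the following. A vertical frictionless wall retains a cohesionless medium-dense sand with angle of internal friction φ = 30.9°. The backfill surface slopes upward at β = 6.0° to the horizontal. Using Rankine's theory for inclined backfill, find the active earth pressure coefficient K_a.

0.327

K_a = cos β · (cos β − √(cos²β − cos²φ)) / (cos β + √(cos²β − cos²φ)).
cos β = 0.9945, cos φ = 0.8581, √(cos²β − cos²φ) = 0.5028.
K_a = 0.9945 × (0.9945 − 0.5028)/(0.9945 + 0.5028) = 0.3266.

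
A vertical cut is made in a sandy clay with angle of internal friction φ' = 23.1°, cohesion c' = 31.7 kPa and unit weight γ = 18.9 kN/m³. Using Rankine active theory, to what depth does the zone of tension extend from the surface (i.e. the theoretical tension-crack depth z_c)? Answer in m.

5.08 m

K_a = tan²(45° − 23.1°/2) = 0.4364; √K_a = 0.6606.
The active pressure is zero where K_a γ z = 2c√K_a, so z_c = 2c/(γ√K_a) = 2×31.7/(18.9×0.6606) = 5.078 m.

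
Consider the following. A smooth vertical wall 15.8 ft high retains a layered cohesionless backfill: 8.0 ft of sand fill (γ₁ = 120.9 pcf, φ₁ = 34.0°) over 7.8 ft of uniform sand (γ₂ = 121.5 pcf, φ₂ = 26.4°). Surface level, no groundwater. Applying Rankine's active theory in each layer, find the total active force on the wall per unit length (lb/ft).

K_a1 = tan²(45°−34.0°/2) = 0.2827; K_a2 = tan²(45°−26.4°/2) = 0.3844.
Layer 1: σ at base = K_a1 γ₁ h₁ = 273.4 psf; P₁ = ½×273.4×8.0 = 1094.
Layer 2: σ_v at top = γ₁h₁ = 967.2; σ_h top = K_a2×967.2 = 371.8; σ_h base = K_a2×(967.2+121.5×7.8) = 736.1.
P₂ = ½(371.8+736.1)×7.8 = 4321. Total P_a = 1094+4321 = 5415 lb/ft.

5410 lb/ft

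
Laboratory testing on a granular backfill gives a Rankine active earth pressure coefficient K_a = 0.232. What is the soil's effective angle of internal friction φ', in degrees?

K_a = tan²(45° − φ/2) ⇒ 45° − φ/2 = arctan(√0.232) = 25.72°.
φ = 2(45° − 25.72°) = 38.56°.

38.6°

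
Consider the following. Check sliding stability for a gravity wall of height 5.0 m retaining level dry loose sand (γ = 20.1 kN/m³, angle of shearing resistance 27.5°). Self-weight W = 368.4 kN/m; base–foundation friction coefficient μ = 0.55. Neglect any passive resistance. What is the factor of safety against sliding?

2.19

K_a = tan²(45° − 27.5°/2) = 0.3682.
P_a = ½K_aγH² = 0.5×0.3682×20.1×5.0² = 92.52 kN/m, acting at H/3 = 1.667 m above the base.
FS_sliding = μW / P_a = 0.55×368.4 / 92.52 = 2.190.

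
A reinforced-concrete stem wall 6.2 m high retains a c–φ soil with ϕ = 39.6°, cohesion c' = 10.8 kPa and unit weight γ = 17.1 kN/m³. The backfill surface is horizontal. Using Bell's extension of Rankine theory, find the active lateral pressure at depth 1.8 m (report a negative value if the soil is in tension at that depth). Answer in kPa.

K_a = (1 − sin φ)/(1 + sin φ) = 0.2214.
σ_a = K_a γ z − 2c√K_a = 0.2214×17.1×1.8 − 2×10.8×0.4706 = -3.349 kPa.

-3.35 kPa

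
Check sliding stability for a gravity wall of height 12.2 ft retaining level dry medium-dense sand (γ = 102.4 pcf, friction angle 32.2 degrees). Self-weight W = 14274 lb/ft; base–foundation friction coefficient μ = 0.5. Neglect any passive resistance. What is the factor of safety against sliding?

K_a = tan²(45° − 32.2°/2) = 0.3047.
P_a = ½K_aγH² = 0.5×0.3047×102.4×12.2² = 2322 lb/ft, acting at H/3 = 4.067 ft above the base.
FS_sliding = μW / P_a = 0.5×14274 / 2322 = 3.073.

3.07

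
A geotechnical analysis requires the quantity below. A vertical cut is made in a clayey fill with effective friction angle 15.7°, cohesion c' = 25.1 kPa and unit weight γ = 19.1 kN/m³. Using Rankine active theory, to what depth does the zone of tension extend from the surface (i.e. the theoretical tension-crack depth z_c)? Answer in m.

K_a = tan²(45° − 15.7°/2) = 0.5741; √K_a = 0.7577.
The active pressure is zero where K_a γ z = 2c√K_a, so z_c = 2c/(γ√K_a) = 2×25.1/(19.1×0.7577) = 3.469 m.

3.47 m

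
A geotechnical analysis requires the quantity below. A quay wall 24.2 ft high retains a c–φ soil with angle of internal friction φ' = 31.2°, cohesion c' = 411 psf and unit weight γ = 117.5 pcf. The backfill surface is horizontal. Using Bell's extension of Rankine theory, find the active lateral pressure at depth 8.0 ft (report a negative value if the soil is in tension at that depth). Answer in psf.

K_a = (1 − sin φ)/(1 + sin φ) = 0.3175.
σ_a = K_a γ z − 2c√K_a = 0.3175×117.5×8.0 − 2×411×0.5635 = -164.7 psf.

-165 psf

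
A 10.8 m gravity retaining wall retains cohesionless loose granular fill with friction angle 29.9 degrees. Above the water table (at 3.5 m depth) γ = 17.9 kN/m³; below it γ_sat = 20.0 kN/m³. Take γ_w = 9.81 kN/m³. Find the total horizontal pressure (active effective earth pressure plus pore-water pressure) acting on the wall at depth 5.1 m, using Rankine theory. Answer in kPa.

K_a = (1 − sin φ)/(1 + sin φ) = 0.3347.
γ' = 20.0 − 9.81 = 10.19 kN/m³.
Effective vertical stress at 5.1 m: σ'_v = 17.9×3.5 + 10.19×1.60 = 78.95 kPa.
σ'_h = K_a σ'_v = 0.3347 × 78.95 = 26.42 kPa; u = γ_w × 1.60 = 15.70 kPa.
Total σ_h = 26.42 + 15.70 = 42.12 kPa.

42.1 kPa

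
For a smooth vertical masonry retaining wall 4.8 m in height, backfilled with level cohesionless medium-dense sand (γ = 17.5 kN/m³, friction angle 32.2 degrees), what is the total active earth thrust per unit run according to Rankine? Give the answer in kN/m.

K_a = tan²(45° − φ/2) = 0.3047.
P_a = ½ K_a γ H² = 0.5 × 0.3047 × 17.5 × 4.8² = 61.43 kN/m.

61.4 kN/m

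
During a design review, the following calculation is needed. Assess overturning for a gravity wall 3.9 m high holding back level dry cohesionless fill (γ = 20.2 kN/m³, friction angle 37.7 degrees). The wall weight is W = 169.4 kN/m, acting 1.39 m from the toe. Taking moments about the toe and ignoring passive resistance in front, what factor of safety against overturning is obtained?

4.89

K_a = tan²(45° − 37.7°/2) = 0.2411.
P_a = ½K_aγH² = 0.5×0.2411×20.2×3.9² = 37.03 kN/m, acting at H/3 = 1.300 m above the base.
Overturning moment M_o = P_a × H/3 = 37.03 × 1.300 = 48.14.
Resisting moment M_r = W × 1.39 = 169.4 × 1.39 = 235.5.
FS_overturning = M_r/M_o = 235.5/48.14 = 4.891.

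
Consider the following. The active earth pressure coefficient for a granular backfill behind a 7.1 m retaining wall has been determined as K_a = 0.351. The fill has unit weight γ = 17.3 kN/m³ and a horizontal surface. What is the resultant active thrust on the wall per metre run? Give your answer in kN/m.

153 kN/m

P = ½ K_a γ H² = 0.5 × 0.351 × 17.3 × 7.1² = 153.1 kN/m.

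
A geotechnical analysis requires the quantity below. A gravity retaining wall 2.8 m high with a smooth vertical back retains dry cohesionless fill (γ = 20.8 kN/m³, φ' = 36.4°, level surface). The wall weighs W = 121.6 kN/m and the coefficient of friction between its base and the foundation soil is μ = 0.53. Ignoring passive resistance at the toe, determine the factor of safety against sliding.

3.10

K_a = tan²(45° − 36.4°/2) = 0.2552.
P_a = ½K_aγH² = 0.5×0.2552×20.8×2.8² = 20.80 kN/m, acting at H/3 = 0.9333 m above the base.
FS_sliding = μW / P_a = 0.53×121.6 / 20.80 = 3.098.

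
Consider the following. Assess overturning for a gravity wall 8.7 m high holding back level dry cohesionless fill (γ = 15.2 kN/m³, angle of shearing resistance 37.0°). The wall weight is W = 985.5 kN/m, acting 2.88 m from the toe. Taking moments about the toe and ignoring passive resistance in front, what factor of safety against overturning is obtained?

6.84

K_a = tan²(45° − 37.0°/2) = 0.2486.
P_a = ½K_aγH² = 0.5×0.2486×15.2×8.7² = 143.0 kN/m, acting at H/3 = 2.900 m above the base.
Overturning moment M_o = P_a × H/3 = 143.0 × 2.900 = 414.7.
Resisting moment M_r = W × 2.88 = 985.5 × 2.88 = 2838.
FS_overturning = M_r/M_o = 2838/414.7 = 6.844.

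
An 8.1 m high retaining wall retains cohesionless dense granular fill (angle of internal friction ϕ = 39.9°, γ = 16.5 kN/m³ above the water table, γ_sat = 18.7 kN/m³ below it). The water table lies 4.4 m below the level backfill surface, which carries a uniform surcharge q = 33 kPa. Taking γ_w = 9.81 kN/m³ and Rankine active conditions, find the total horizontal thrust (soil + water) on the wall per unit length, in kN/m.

232 kN/m

K_a = tan²(45° − φ/2) = 0.2184.
γ' = 18.7 − 9.81 = 8.890 kN/m³. h₂ = H − d_w = 3.7 m.
σ'_h: at surface K_a·q = 7.208; at WT K_a(q+γd_w) = 23.07; at base K_a(q+γd_w+γ'h₂) = 30.25 kPa.
P₁ = ½(7.208+23.07)×4.4 = 66.61; P₂ = ½(23.07+30.25)×3.7 = 98.64; P_w = ½γ_w h₂² = 67.15.
Total = 66.61+98.64+67.15 = 232.4 kN/m.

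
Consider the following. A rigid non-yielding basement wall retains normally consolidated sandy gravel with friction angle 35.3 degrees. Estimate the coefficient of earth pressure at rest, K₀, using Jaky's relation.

K₀ = 1 − sin φ' = 1 − sin 35.3° = 0.4221.

0.422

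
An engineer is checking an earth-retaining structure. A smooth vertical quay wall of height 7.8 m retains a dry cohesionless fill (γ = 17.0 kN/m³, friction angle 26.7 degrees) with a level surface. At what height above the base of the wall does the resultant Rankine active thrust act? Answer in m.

2.60 m

K_a = 0.3800.
The pressure distribution is triangular, so the resultant acts at H/3 above the base = 7.8/3 = 2.600 m.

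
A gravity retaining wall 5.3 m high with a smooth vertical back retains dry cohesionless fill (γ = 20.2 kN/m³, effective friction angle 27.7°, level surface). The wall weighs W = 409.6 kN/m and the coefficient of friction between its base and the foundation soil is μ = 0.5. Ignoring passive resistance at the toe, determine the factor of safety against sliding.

K_a = tan²(45° − 27.7°/2) = 0.3653.
P_a = ½K_aγH² = 0.5×0.3653×20.2×5.3² = 103.6 kN/m, acting at H/3 = 1.767 m above the base.
FS_sliding = μW / P_a = 0.5×409.6 / 103.6 = 1.976.

1.98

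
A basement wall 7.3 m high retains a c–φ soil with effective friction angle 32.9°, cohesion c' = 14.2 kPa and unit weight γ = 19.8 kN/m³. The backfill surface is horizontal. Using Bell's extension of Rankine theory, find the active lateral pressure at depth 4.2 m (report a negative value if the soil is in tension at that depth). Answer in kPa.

9.17 kPa

K_a = (1 − sin φ)/(1 + sin φ) = 0.2960.
σ_a = K_a γ z − 2c√K_a = 0.2960×19.8×4.2 − 2×14.2×0.5441 = 9.166 kPa.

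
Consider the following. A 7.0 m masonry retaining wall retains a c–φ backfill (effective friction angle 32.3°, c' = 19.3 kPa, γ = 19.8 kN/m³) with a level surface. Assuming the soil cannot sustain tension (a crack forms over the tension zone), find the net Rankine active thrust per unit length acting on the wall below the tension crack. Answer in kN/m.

K_a = 0.3035; √K_a = 0.5509.
Tension-crack depth z_c = 2c/(γ√K_a) = 2×19.3/(19.8×0.5509) = 3.539 m.
σ_a at base = K_a γ H − 2c√K_a = 0.3035×19.8×7.0 − 2×19.3×0.5509 = 20.80 kPa.
P_a = ½ × 20.80 × (H − z_c) = 0.5×20.80×3.461 = 35.99 kN/m.

36.0 kN/m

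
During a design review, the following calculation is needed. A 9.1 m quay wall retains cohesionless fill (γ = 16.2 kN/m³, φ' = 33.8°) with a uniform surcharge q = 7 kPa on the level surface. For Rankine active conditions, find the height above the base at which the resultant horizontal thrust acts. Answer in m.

K_a = 0.2851.
Triangular part P₁ = ½K_aγH² = 191.2 at H/3 = 3.033 m; rectangular part P₂ = K_a q H = 18.16 at H/2 = 4.550 m.
ȳ = (P₁·3.033 + P₂·4.550)/(P₁+P₂) = 3.165 m.

3.16 m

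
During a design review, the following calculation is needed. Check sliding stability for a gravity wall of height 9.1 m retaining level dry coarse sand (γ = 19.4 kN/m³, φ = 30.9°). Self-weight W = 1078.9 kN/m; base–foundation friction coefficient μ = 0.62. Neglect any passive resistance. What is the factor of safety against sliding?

K_a = tan²(45° − 30.9°/2) = 0.3214.
P_a = ½K_aγH² = 0.5×0.3214×19.4×9.1² = 258.2 kN/m, acting at H/3 = 3.033 m above the base.
FS_sliding = μW / P_a = 0.62×1078.9 / 258.2 = 2.591.

2.59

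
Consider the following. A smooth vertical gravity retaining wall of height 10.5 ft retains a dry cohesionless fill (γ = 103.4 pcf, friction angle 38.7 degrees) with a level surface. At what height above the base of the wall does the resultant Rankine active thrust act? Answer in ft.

K_a = 0.2306.
The pressure distribution is triangular, so the resultant acts at H/3 above the base = 10.5/3 = 3.500 ft.

3.50 ft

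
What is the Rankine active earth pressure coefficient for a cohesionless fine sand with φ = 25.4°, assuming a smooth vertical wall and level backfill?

0.400

K_a = tan²(45° − φ/2) = tan²(32.30°) = 0.3996.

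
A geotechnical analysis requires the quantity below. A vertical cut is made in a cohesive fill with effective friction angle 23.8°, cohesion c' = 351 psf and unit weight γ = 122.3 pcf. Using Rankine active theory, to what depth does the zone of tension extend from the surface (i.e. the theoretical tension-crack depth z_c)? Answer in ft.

8.81 ft

K_a = tan²(45° − 23.8°/2) = 0.4250; √K_a = 0.6519.
The active pressure is zero where K_a γ z = 2c√K_a, so z_c = 2c/(γ√K_a) = 2×351/(122.3×0.6519) = 8.805 ft.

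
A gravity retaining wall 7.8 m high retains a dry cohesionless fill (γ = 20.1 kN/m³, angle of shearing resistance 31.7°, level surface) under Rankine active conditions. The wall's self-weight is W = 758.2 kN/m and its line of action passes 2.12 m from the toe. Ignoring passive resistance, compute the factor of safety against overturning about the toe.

3.25

K_a = tan²(45° − 31.7°/2) = 0.3111.
P_a = ½K_aγH² = 0.5×0.3111×20.1×7.8² = 190.2 kN/m, acting at H/3 = 2.600 m above the base.
Overturning moment M_o = P_a × H/3 = 190.2 × 2.600 = 494.5.
Resisting moment M_r = W × 2.12 = 758.2 × 2.12 = 1607.
FS_overturning = M_r/M_o = 1607/494.5 = 3.250.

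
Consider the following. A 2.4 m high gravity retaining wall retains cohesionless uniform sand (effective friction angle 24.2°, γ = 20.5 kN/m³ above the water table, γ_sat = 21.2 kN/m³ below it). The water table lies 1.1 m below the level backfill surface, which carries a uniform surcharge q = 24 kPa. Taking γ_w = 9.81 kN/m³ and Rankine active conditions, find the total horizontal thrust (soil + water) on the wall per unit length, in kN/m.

K_a = tan²(45° − φ/2) = 0.4185.
γ' = 21.2 − 9.81 = 11.39 kN/m³. h₂ = H − d_w = 1.3 m.
σ'_h: at surface K_a·q = 10.04; at WT K_a(q+γd_w) = 19.48; at base K_a(q+γd_w+γ'h₂) = 25.68 kPa.
P₁ = ½(10.04+19.48)×1.1 = 16.24; P₂ = ½(19.48+25.68)×1.3 = 29.35; P_w = ½γ_w h₂² = 8.289.
Total = 16.24+29.35+8.289 = 53.88 kN/m.

53.9 kN/m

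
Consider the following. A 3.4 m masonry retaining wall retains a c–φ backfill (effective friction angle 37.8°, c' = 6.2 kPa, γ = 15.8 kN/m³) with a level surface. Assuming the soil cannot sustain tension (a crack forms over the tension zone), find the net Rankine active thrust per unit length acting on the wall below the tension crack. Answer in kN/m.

K_a = 0.2400; √K_a = 0.4899.
Tension-crack depth z_c = 2c/(γ√K_a) = 2×6.2/(15.8×0.4899) = 1.602 m.
σ_a at base = K_a γ H − 2c√K_a = 0.2400×15.8×3.4 − 2×6.2×0.4899 = 6.818 kPa.
P_a = ½ × 6.818 × (H − z_c) = 0.5×6.818×1.798 = 6.129 kN/m.

6.13 kN/m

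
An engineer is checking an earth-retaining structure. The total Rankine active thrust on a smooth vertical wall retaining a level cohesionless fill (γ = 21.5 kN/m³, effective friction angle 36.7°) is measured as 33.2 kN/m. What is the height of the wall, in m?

3.50 m

K_a = 0.2519. P_a = ½ K_a γ H² ⇒ H = √(2P_a/(K_a γ)).
H = √(2×33.2/(0.2519×21.5)) = 3.502 m.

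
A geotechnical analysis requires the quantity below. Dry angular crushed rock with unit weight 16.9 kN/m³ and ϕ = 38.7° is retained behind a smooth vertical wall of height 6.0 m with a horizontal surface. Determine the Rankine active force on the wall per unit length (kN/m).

70.1 kN/m

K_a = tan²(45° − φ/2) = 0.2306.
P_a = ½ K_a γ H² = 0.5 × 0.2306 × 16.9 × 6.0² = 70.14 kN/m.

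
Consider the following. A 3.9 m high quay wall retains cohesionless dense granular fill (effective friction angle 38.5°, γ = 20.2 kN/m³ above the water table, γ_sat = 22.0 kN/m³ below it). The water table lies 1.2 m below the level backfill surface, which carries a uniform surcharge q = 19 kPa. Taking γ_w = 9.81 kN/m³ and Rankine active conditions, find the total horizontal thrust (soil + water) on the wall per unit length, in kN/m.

K_a = tan²(45° − φ/2) = 0.2327.
γ' = 22.0 − 9.81 = 12.19 kN/m³. h₂ = H − d_w = 2.7 m.
σ'_h: at surface K_a·q = 4.420; at WT K_a(q+γd_w) = 10.06; at base K_a(q+γd_w+γ'h₂) = 17.72 kPa.
P₁ = ½(4.420+10.06)×1.2 = 8.688; P₂ = ½(10.06+17.72)×2.7 = 37.50; P_w = ½γ_w h₂² = 35.76.
Total = 8.688+37.50+35.76 = 81.95 kN/m.

81.9 kN/m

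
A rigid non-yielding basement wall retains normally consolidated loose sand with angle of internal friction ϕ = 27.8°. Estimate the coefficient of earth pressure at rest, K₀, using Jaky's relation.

0.534

K₀ = 1 − sin φ' = 1 − sin 27.8° = 0.5336.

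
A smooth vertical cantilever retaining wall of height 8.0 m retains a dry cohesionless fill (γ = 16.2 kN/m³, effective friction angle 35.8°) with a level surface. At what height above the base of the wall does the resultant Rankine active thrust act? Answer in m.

K_a = 0.2619.
The pressure distribution is triangular, so the resultant acts at H/3 above the base = 8.0/3 = 2.667 m.

2.67 m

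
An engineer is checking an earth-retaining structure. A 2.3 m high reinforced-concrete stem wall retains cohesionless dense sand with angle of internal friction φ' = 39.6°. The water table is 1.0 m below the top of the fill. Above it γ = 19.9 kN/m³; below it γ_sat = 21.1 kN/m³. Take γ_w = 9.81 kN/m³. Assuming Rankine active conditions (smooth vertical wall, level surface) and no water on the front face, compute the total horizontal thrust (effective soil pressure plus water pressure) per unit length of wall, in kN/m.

K_a = tan²(45° − φ/2) = 0.2214.
γ' = 21.1 − 9.81 = 11.29 kN/m³. Depth below WT = 1.3 m.
σ'_h at WT = K_a γ d_w = 4.406 kPa; at base = 4.406 + K_a γ' × 1.3 = 7.656 kPa.
P₁ (0–1.0 m) = ½×4.406×1.0 = 2.203. P₂ (1.0–2.3 m) = ½(4.406+7.656)×1.3 = 7.841.
P_w = ½ γ_w h₂² = 0.5×9.81×1.3² = 8.289. Total = 2.203+7.841+8.289 = 18.33 kN/m.

18.3 kN/m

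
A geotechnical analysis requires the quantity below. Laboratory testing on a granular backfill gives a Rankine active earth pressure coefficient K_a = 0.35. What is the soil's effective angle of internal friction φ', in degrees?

K_a = tan²(45° − φ/2) ⇒ 45° − φ/2 = arctan(√0.35) = 30.61°.
φ = 2(45° − 30.61°) = 28.78°.

28.8°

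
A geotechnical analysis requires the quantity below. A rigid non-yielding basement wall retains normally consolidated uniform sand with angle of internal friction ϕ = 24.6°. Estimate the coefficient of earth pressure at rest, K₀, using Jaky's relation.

0.584

K₀ = 1 − sin φ' = 1 − sin 24.6° = 0.5837.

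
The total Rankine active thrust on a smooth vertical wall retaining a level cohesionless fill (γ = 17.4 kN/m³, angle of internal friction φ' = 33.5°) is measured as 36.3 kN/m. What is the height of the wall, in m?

K_a = 0.2887. P_a = ½ K_a γ H² ⇒ H = √(2P_a/(K_a γ)).
H = √(2×36.3/(0.2887×17.4)) = 3.802 m.

3.80 m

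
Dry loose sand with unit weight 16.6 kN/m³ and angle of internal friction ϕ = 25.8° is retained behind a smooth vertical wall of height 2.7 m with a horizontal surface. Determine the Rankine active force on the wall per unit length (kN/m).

K_a = tan²(45° − φ/2) = 0.3935.
P_a = ½ K_a γ H² = 0.5 × 0.3935 × 16.6 × 2.7² = 23.81 kN/m.

23.8 kN/m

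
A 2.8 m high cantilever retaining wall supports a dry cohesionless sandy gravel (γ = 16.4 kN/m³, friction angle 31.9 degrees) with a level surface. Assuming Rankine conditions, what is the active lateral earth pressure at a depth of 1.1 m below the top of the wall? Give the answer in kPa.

K_a = (1 − sin φ)/(1 + sin φ) = 0.3085.
σ_h = K_a γ z = 0.3085 × 16.4 × 1.1 = 5.566 kPa.

5.57 kPa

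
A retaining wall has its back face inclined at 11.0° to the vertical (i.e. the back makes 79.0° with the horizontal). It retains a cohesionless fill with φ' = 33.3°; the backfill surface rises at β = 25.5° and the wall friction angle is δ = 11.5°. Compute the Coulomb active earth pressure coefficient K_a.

0.546

K_a = sin²(α+φ) / [sin²α · sin(α−δ) · (1 + √{sin(φ+δ)sin(φ−β) / (sin(α−δ)sin(α+β))})²].
With α = 79.0°, φ = 33.3°, δ = 11.5°, β = 25.5°: K_a = 0.5461.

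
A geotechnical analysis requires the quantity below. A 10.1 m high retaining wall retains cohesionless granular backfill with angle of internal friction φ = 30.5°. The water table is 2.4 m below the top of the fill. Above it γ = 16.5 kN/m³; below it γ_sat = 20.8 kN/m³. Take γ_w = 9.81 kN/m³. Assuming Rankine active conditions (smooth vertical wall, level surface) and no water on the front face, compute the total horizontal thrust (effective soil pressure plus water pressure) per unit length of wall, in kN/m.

K_a = tan²(45° − φ/2) = 0.3267.
γ' = 20.8 − 9.81 = 10.99 kN/m³. Depth below WT = 7.7 m.
σ'_h at WT = K_a γ d_w = 12.94 kPa; at base = 12.94 + K_a γ' × 7.7 = 40.58 kPa.
P₁ (0–2.4 m) = ½×12.94×2.4 = 15.52. P₂ (2.4–10.1 m) = ½(12.94+40.58)×7.7 = 206.0.
P_w = ½ γ_w h₂² = 0.5×9.81×7.7² = 290.8. Total = 15.52+206.0+290.8 = 512.4 kN/m.

512 kN/m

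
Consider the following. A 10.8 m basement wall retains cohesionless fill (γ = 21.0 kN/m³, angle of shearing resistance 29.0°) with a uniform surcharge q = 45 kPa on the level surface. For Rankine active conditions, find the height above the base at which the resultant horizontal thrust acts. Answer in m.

4.11 m

K_a = 0.3470.
Triangular part P₁ = ½K_aγH² = 424.9 at H/3 = 3.600 m; rectangular part P₂ = K_a q H = 168.6 at H/2 = 5.400 m.
ȳ = (P₁·3.600 + P₂·5.400)/(P₁+P₂) = 4.111 m.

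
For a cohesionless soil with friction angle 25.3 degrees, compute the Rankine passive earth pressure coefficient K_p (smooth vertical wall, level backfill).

2.49

K_p = (1 + sin φ)/(1 − sin φ) = tan²(45° + 25.3°/2) = 2.493.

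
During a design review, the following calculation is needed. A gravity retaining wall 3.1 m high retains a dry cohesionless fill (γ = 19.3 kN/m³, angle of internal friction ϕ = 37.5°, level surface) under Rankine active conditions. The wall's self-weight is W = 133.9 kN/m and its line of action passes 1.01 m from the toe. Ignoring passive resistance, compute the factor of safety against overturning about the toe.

K_a = tan²(45° − 37.5°/2) = 0.2432.
P_a = ½K_aγH² = 0.5×0.2432×19.3×3.1² = 22.55 kN/m, acting at H/3 = 1.033 m above the base.
Overturning moment M_o = P_a × H/3 = 22.55 × 1.033 = 23.30.
Resisting moment M_r = W × 1.01 = 133.9 × 1.01 = 135.2.
FS_overturning = M_r/M_o = 135.2/23.30 = 5.803.

5.80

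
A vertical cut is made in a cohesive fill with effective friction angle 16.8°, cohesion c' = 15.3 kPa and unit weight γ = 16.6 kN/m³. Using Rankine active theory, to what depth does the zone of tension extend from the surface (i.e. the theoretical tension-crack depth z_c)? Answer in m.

K_a = tan²(45° − 16.8°/2) = 0.5516; √K_a = 0.7427.
The active pressure is zero where K_a γ z = 2c√K_a, so z_c = 2c/(γ√K_a) = 2×15.3/(16.6×0.7427) = 2.482 m.

2.48 m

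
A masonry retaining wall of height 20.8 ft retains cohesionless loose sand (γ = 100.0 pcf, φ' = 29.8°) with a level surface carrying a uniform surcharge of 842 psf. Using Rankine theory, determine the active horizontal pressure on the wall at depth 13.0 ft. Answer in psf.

K_a = (1 − sin φ)/(1 + sin φ) = 0.3360.
σ_v = γz + q = 100.0 × 13.0 + 842 = 2142 psf.
σ_h = K_a σ_v = 0.3360 × 2142 = 719.8 psf.

720 psf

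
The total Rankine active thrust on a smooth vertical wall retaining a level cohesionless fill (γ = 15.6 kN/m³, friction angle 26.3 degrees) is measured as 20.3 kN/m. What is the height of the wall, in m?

K_a = 0.3859. P_a = ½ K_a γ H² ⇒ H = √(2P_a/(K_a γ)).
H = √(2×20.3/(0.3859×15.6)) = 2.597 m.

2.60 m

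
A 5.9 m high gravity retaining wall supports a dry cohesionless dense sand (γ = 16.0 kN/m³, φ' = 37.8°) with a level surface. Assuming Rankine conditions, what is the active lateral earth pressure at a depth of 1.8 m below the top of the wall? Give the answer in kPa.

K_a = (1 − sin φ)/(1 + sin φ) = 0.2400.
σ_h = K_a γ z = 0.2400 × 16.0 × 1.8 = 6.912 kPa.

6.91 kPa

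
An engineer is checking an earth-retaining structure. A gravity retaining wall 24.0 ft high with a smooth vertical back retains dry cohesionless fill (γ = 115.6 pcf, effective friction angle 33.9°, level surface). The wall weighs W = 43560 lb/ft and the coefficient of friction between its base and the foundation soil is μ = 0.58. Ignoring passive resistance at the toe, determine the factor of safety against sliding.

2.67

K_a = tan²(45° − 33.9°/2) = 0.2839.
P_a = ½K_aγH² = 0.5×0.2839×115.6×24.0² = 9452 lb/ft, acting at H/3 = 8.000 ft above the base.
FS_sliding = μW / P_a = 0.58×43560 / 9452 = 2.673.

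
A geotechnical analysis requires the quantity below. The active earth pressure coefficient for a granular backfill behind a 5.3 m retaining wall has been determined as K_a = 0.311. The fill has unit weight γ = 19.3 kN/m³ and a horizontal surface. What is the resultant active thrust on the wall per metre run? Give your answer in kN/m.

P = ½ K_a γ H² = 0.5 × 0.311 × 19.3 × 5.3² = 84.30 kN/m.

84.3 kN/m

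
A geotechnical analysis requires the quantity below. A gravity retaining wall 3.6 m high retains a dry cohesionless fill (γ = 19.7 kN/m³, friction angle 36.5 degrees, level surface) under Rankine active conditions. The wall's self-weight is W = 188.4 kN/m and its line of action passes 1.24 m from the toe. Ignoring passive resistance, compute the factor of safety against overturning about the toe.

6.00

K_a = tan²(45° − 36.5°/2) = 0.2541.
P_a = ½K_aγH² = 0.5×0.2541×19.7×3.6² = 32.43 kN/m, acting at H/3 = 1.200 m above the base.
Overturning moment M_o = P_a × H/3 = 32.43 × 1.200 = 38.92.
Resisting moment M_r = W × 1.24 = 188.4 × 1.24 = 233.6.
FS_overturning = M_r/M_o = 233.6/38.92 = 6.003.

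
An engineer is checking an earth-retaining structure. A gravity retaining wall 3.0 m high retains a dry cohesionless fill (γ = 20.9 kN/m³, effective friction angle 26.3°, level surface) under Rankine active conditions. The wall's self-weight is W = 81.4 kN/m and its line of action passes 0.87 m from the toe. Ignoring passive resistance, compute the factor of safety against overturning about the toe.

1.95

K_a = tan²(45° − 26.3°/2) = 0.3859.
P_a = ½K_aγH² = 0.5×0.3859×20.9×3.0² = 36.30 kN/m, acting at H/3 = 1.000 m above the base.
Overturning moment M_o = P_a × H/3 = 36.30 × 1.000 = 36.30.
Resisting moment M_r = W × 0.87 = 81.4 × 0.87 = 70.82.
FS_overturning = M_r/M_o = 70.82/36.30 = 1.951.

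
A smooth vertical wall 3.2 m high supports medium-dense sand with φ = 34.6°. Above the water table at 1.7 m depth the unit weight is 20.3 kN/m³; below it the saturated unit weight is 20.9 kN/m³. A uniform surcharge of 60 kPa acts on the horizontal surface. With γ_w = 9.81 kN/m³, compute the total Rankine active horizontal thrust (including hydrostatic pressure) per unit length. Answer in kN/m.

89.8 kN/m

K_a = tan²(45° − φ/2) = 0.2756.
γ' = 20.9 − 9.81 = 11.09 kN/m³. h₂ = H − d_w = 1.5 m.
σ'_h: at surface K_a·q = 16.54; at WT K_a(q+γd_w) = 26.05; at base K_a(q+γd_w+γ'h₂) = 30.64 kPa.
P₁ = ½(16.54+26.05)×1.7 = 36.20; P₂ = ½(26.05+30.64)×1.5 = 42.51; P_w = ½γ_w h₂² = 11.04.
Total = 36.20+42.51+11.04 = 89.75 kN/m.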